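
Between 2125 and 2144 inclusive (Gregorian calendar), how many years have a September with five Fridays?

September has 30 days; it has five Fridays when Friday falls among the first (month-length − 28) days — i.e. when September 1 is one of Friday/Thursday.
September 1 by year: 2125:Sat 2126:Sun 2127:Mon 2128:Wed 2129:Thu✓ 2130:Fri✓ 2131:Sat 2132:Mon 2133:Tue 2134:Wed 2135:Thu✓ 2136:Sat 2137:Sun 2138:Mon 2139:Tue 2140:Thu✓ 2141:Fri✓ 2142:Sat 2143:Sun 2144:Tue
Years with five Fridays: 2129, 2130, 2135, 2140, 2141 → 5.

5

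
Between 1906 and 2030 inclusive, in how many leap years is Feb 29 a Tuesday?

5

Leap years in 1906–2030: 31 of them.
Feb 29 weekday advances by 5 (mod 7) from one leap year to the next four years later (or differs when a century non-leap intervenes).
Leap-day weekdays: 1908:Sat 1912:Thu 1916:Tue✓ 1920:Sun 1924:Fri 1928:Wed 1932:Mon 1936:Sat 1940:Thu 1944:Tue✓ 1948:Sun 1952:Fri 1956:Wed …(5 more)… 1980:Fri 1984:Wed 1988:Mon 1992:Sat 1996:Thu 2000:Tue✓ 2004:Sun 2008:Fri 2012:Wed 2016:Mon 2020:Sat 2024:Thu 2028:Tue✓
Tuesday: 1916, 1944, 1972, 2000, 2028 → 5.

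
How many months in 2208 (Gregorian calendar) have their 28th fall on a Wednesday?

Check the 28th of each month of 2208: Jan 28: Thu, Feb 28: Sun, Mar 28: Mon, Apr 28: Thu, May 28: Sat, Jun 28: Tue, Jul 28: Thu, Aug 28: Sun, Sep 28: Wed, Oct 28: Fri, Nov 28: Mon, Dec 28: Wed.
Wednesday occurs in September, December — 2 months.

2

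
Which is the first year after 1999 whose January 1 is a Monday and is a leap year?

2024

Jan 1 advances by 2 weekdays after a leap year and by 1 after a common year.
1999: Jan 1 is Friday.
2000: Saturday (leap)
2001: Monday
2002: Tuesday
2003: Wednesday
2004: Thursday (leap)
2005: Saturday
2006: Sunday
2007: Monday
2008: Tuesday (leap)
2009: Thursday
2010: Friday
2011: Saturday
2012: Sunday (leap)
2013: Tuesday
2014: Wednesday
2015: Thursday
2016: Friday (leap)
2017: Sunday
2018: Monday
2019: Tuesday
2020: Wednesday (leap)
2021: Friday
2022: Saturday
2023: Sunday
2024: Monday (leap)
2024 begins on a Monday and is a leap year.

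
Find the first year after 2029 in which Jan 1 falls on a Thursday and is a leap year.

2032

Jan 1 advances by 2 weekdays after a leap year and by 1 after a common year.
2029: Jan 1 is Monday.
2030: Tuesday
2031: Wednesday
2032: Thursday (leap)
2032 begins on a Thursday and is a leap year.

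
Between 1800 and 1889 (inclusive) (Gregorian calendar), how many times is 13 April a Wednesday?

Track 13 April's weekday year by year (advancing +1, or +2 across a Feb 29):
  1800: Sun  1801: Mon (+1)  1802: Tue (+1)  1803: Wed (+1) ✓  1804: Fri (+2)
  1805: Sat (+1)  1806: Sun (+1)  1807: Mon (+1)  1808: Wed (+2) ✓  1809: Thu (+1)
  1810: Fri (+1)  1811: Sat (+1)  1812: Mon (+2)  1813: Tue (+1)  … (62 more years) …
  1876: Thu (+2)  1877: Fri (+1)  1878: Sat (+1)  1879: Sun (+1)  1880: Tue (+2)
  1881: Wed (+1) ✓  1882: Thu (+1)  1883: Fri (+1)  1884: Sun (+2)  1885: Mon (+1)
  1886: Tue (+1)  1887: Wed (+1) ✓  1888: Fri (+2)  1889: Sat (+1)
Wednesday years: 1803, 1808, 1814, 1825, 1831, 1836, 1842, 1853, 1859, 1864, 1870, 1881, 1887 — 13 in total.

13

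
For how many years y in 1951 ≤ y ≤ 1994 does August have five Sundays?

August has 31 days; it has five Sundays when Sunday falls among the first (month-length − 28) days — i.e. when August 1 is one of Sunday/Saturday/Friday.
August 1 by year: 1951:Wed 1952:Fri✓ 1953:Sat✓ 1954:Sun✓ 1955:Mon 1956:Wed 1957:Thu 1958:Fri✓ 1959:Sat✓ 1960:Mon 1961:Tue 1962:Wed 1963:Thu 1964:Sat✓ 1965:Sun✓ …(14 more)… 1980:Fri✓ 1981:Sat✓ 1982:Sun✓ 1983:Mon 1984:Wed 1985:Thu 1986:Fri✓ 1987:Sat✓ 1988:Mon 1989:Tue 1990:Wed 1991:Thu 1992:Sat✓ 1993:Sun✓ 1994:Mon
Years with five Sundays: 1952, 1953, 1954, 1958, 1959, 1964, 1965, 1969, 1970, 1971, 1975, 1976, 1980, 1981, 1982, 1986, 1987, 1992, 1993 → 19.

19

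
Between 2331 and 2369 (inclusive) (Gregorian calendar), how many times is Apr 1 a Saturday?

6

Track Apr 1's weekday year by year (advancing +1, or +2 across a Feb 29):
  2331: Wed  2332: Fri (+2)  2333: Sat (+1) ✓  2334: Sun (+1)  2335: Mon (+1)
  2336: Wed (+2)  2337: Thu (+1)  2338: Fri (+1)  2339: Sat (+1) ✓  2340: Mon (+2)
  2341: Tue (+1)  2342: Wed (+1)  2343: Thu (+1)  2344: Sat (+2) ✓  … (11 more years) …
  2356: Sun (+2)  2357: Mon (+1)  2358: Tue (+1)  2359: Wed (+1)  2360: Fri (+2)
  2361: Sat (+1) ✓  2362: Sun (+1)  2363: Mon (+1)  2364: Wed (+2)  2365: Thu (+1)
  2366: Fri (+1)  2367: Sat (+1) ✓  2368: Mon (+2)  2369: Tue (+1)
Saturday years: 2333, 2339, 2344, 2350, 2361, 2367 — 6 in total.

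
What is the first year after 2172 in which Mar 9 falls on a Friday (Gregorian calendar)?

From one year to the next, a fixed date's weekday advances by 1, or by 2 when a Feb 29 lies between the two dates.
2172: March 9 is Monday.
2173: Tuesday (+1)
2174: Wednesday (+1)
2175: Thursday (+1)
2176: Saturday (+2)
2177: Sunday (+1)
2178: Monday (+1)
2179: Tuesday (+1)
2180: Thursday (+2)
2181: Friday (+1)
Mar 9 falls on a Friday in 2181.

2181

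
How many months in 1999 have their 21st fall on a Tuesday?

2

Check the 21st of each month of 1999: Jan 21: Thu, Feb 21: Sun, Mar 21: Sun, Apr 21: Wed, May 21: Fri, Jun 21: Mon, Jul 21: Wed, Aug 21: Sat, Sep 21: Tue, Oct 21: Thu, Nov 21: Sun, Dec 21: Tue.
Tuesday occurs in September, December — 2 months.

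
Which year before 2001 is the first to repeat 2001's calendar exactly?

Two years share a calendar iff Jan 1 falls on the same weekday and both are leap or both are common. 2001: Jan 1 is Monday, common year.
2000: Jan 1 Saturday, leap
1999: Jan 1 Friday, common
1998: Jan 1 Thursday, common
1997: Jan 1 Wednesday, common
1996: Jan 1 Monday, leap
1995: Jan 1 Sunday, common
1994: Jan 1 Saturday, common
1993: Jan 1 Friday, common
1992: Jan 1 Wednesday, leap
1991: Jan 1 Tuesday, common
1990: Jan 1 Monday, common
1990 matches on both conditions.

1990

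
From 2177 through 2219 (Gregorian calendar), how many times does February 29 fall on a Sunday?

1

Leap years in 2177–2219: 9 of them.
Feb 29 weekday advances by 5 (mod 7) from one leap year to the next four years later (or differs when a century non-leap intervenes).
Leap-day weekdays: 2180:Tue 2184:Sun✓ 2188:Fri 2192:Wed 2196:Mon 2204:Wed 2208:Mon 2212:Sat 2216:Thu
Sunday: 2184 → 1.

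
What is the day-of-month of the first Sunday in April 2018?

1

April 1, 2018 is a Sunday, so the first Sunday is the 1st.
The first Sunday is 1 + 0 = 1.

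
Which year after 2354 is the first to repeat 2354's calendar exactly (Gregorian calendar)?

Two years share a calendar iff Jan 1 falls on the same weekday and both are leap or both are common. 2354: Jan 1 is Friday, common year.
2355: Jan 1 Saturday, common
2356: Jan 1 Sunday, leap
2357: Jan 1 Tuesday, common
2358: Jan 1 Wednesday, common
2359: Jan 1 Thursday, common
2360: Jan 1 Friday, leap
2361: Jan 1 Sunday, common
2362: Jan 1 Monday, common
2363: Jan 1 Tuesday, common
2364: Jan 1 Wednesday, leap
2365: Jan 1 Friday, common
2365 matches on both conditions.

2365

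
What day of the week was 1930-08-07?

January 1, 1930 is a Wednesday.
August 7 is day 219 of the year, i.e. 218 days after Jan 1.
218 mod 7 = 1, so advance 1 weekday from Wednesday: Thursday.

Thursday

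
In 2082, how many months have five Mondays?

A month of length L has five Mondays iff its first Monday is on day ≤ L−28 (so day 1–3 in a 31-day month, 1–2 in a 30-day month, day 1 in a leap February).
Checking each month of 2082: Jan starts Thu (31d); Feb starts Sun (28d); Mar starts Sun (31d) ✓; Apr starts Wed (30d); May starts Fri (31d); Jun starts Mon (30d) ✓; Jul starts Wed (31d); Aug starts Sat (31d) ✓; Sep starts Tue (30d); Oct starts Thu (31d); Nov starts Sun (30d) ✓; Dec starts Tue (31d).
Five-Monday months: March, June, August, November → 4.

4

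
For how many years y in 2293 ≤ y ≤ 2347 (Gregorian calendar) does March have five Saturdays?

24

March has 31 days; it has five Saturdays when Saturday falls among the first (month-length − 28) days — i.e. when March 1 is one of Saturday/Friday/Thursday.
March 1 by year: 2293:Wed 2294:Thu✓ 2295:Fri✓ 2296:Sun 2297:Mon 2298:Tue 2299:Wed 2300:Thu✓ 2301:Fri✓ 2302:Sat✓ 2303:Sun 2304:Tue 2305:Wed 2306:Thu✓ 2307:Fri✓ …(25 more)… 2333:Wed 2334:Thu✓ 2335:Fri✓ 2336:Sun 2337:Mon 2338:Tue 2339:Wed 2340:Fri✓ 2341:Sat✓ 2342:Sun 2343:Mon 2344:Wed 2345:Thu✓ 2346:Fri✓ 2347:Sat✓
Years with five Saturdays: 2294, 2295, 2300, 2301, 2302, 2306, 2307, 2312, 2313, 2317, 2318, 2319, 2323, 2324, 2328, 2329, 2330, 2334, 2335, 2340, 2341, 2345, 2346, 2347 → 24.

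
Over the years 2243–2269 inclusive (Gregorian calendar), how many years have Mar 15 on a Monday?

Track Mar 15's weekday year by year (advancing +1, or +2 across a Feb 29):
  2243: Wed  2244: Fri (+2)  2245: Sat (+1)  2246: Sun (+1)  2247: Mon (+1) ✓
  2248: Wed (+2)  2249: Thu (+1)  2250: Fri (+1)  2251: Sat (+1)  2252: Mon (+2) ✓
  2253: Tue (+1)  2254: Wed (+1)  2255: Thu (+1)  2256: Sat (+2)  2257: Sun (+1)
  2258: Mon (+1) ✓  2259: Tue (+1)  2260: Thu (+2)  2261: Fri (+1)  2262: Sat (+1)
  2263: Sun (+1)  2264: Tue (+2)  2265: Wed (+1)  2266: Thu (+1)  2267: Fri (+1)
  2268: Sun (+2)  2269: Mon (+1) ✓
Monday years: 2247, 2252, 2258, 2269 — 4 in total.

4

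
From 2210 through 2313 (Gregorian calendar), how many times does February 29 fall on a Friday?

3

Leap years in 2210–2313: 25 of them.
Feb 29 weekday advances by 5 (mod 7) from one leap year to the next four years later (or differs when a century non-leap intervenes).
Leap-day weekdays: 2212:Sat 2216:Thu 2220:Tue 2224:Sun 2228:Fri✓ 2232:Wed 2236:Mon 2240:Sat 2244:Thu 2248:Tue 2252:Sun 2256:Fri✓ 2260:Wed 2264:Mon 2268:Sat 2272:Thu 2276:Tue 2280:Sun 2284:Fri✓ 2288:Wed 2292:Mon 2296:Sat 2304:Mon 2308:Sat 2312:Thu
Friday: 2228, 2256, 2284 → 3.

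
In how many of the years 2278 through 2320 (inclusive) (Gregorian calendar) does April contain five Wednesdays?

12

April has 30 days; it has five Wednesdays when Wednesday falls among the first (month-length − 28) days — i.e. when April 1 is one of Wednesday/Tuesday.
April 1 by year: 2278:Mon 2279:Tue✓ 2280:Thu 2281:Fri 2282:Sat 2283:Sun 2284:Tue✓ 2285:Wed✓ 2286:Thu 2287:Fri 2288:Sun 2289:Mon 2290:Tue✓ 2291:Wed✓ 2292:Fri …(13 more)… 2306:Sun 2307:Mon 2308:Wed✓ 2309:Thu 2310:Fri 2311:Sat 2312:Mon 2313:Tue✓ 2314:Wed✓ 2315:Thu 2316:Sat 2317:Sun 2318:Mon 2319:Tue✓ 2320:Thu
Years with five Wednesdays: 2279, 2284, 2285, 2290, 2291, 2296, 2302, 2303, 2308, 2313, 2314, 2319 → 12.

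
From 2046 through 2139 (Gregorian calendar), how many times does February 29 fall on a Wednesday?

4

Leap years in 2046–2139: 22 of them.
Feb 29 weekday advances by 5 (mod 7) from one leap year to the next four years later (or differs when a century non-leap intervenes).
Leap-day weekdays: 2048:Sat 2052:Thu 2056:Tue 2060:Sun 2064:Fri 2068:Wed✓ 2072:Mon 2076:Sat 2080:Thu 2084:Tue 2088:Sun 2092:Fri 2096:Wed✓ 2104:Fri 2108:Wed✓ 2112:Mon 2116:Sat 2120:Thu 2124:Tue 2128:Sun 2132:Fri 2136:Wed✓
Wednesday: 2068, 2096, 2108, 2136 → 4.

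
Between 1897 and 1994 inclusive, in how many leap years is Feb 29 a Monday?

4

Leap years in 1897–1994: 23 of them.
Feb 29 weekday advances by 5 (mod 7) from one leap year to the next four years later (or differs when a century non-leap intervenes).
Leap-day weekdays: 1904:Mon✓ 1908:Sat 1912:Thu 1916:Tue 1920:Sun 1924:Fri 1928:Wed 1932:Mon✓ 1936:Sat 1940:Thu 1944:Tue 1948:Sun 1952:Fri 1956:Wed 1960:Mon✓ 1964:Sat 1968:Thu 1972:Tue 1976:Sun 1980:Fri 1984:Wed 1988:Mon✓ 1992:Sat
Monday: 1904, 1932, 1960, 1988 → 4.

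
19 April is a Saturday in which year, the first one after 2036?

From one year to the next, a fixed date's weekday advances by 1, or by 2 when a Feb 29 lies between the two dates.
2036: April 19 is Saturday.
2037: Sunday (+1)
2038: Monday (+1)
2039: Tuesday (+1)
2040: Thursday (+2)
2041: Friday (+1)
2042: Saturday (+1)
19 April falls on a Saturday in 2042.

2042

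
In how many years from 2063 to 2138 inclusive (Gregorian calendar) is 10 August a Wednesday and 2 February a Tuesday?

2

Check each year's weekday for 10 August and 2 February:
  2063: Fri/Fri  2064: Sun/Sat  2065: Mon/Mon  2066: Tue/Tue  2067: Wed/Wed  2068: Fri/Thu  2069: Sat/Sat  2070: Sun/Sun  2071: Mon/Mon  2072: Wed/Tue ✓  2073: Thu/Thu  2074: Fri/Fri  2075: Sat/Sat  2076: Mon/Sun  …(48 more)…  2125: Fri/Fri  2126: Sat/Sat  2127: Sun/Sun  2128: Tue/Mon  2129: Wed/Wed  2130: Thu/Thu  2131: Fri/Fri  2132: Sun/Sat  2133: Mon/Mon  2134: Tue/Tue  2135: Wed/Wed  2136: Fri/Thu  2137: Sat/Sat  2138: Sun/Sun
Both conditions hold in: 2072, 2112 — 2.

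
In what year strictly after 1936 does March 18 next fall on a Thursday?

1937

From one year to the next, a fixed date's weekday advances by 1, or by 2 when a Feb 29 lies between the two dates.
1936: March 18 is Wednesday.
1937: Thursday (+1)
March 18 falls on a Thursday in 1937.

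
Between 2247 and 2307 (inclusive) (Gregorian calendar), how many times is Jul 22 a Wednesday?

Track Jul 22's weekday year by year (advancing +1, or +2 across a Feb 29):
  2247: Thu  2248: Sat (+2)  2249: Sun (+1)  2250: Mon (+1)  2251: Tue (+1)
  2252: Thu (+2)  2253: Fri (+1)  2254: Sat (+1)  2255: Sun (+1)  2256: Tue (+2)
  2257: Wed (+1) ✓  2258: Thu (+1)  2259: Fri (+1)  2260: Sun (+2)  … (33 more years) …
  2294: Sun (+1)  2295: Mon (+1)  2296: Wed (+2) ✓  2297: Thu (+1)  2298: Fri (+1)
  2299: Sat (+1)  2300: Sun (+1)  2301: Mon (+1)  2302: Tue (+1)  2303: Wed (+1) ✓
  2304: Fri (+2)  2305: Sat (+1)  2306: Sun (+1)  2307: Mon (+1)
Wednesday years: 2257, 2263, 2268, 2274, 2285, 2291, 2296, 2303 — 8 in total.

8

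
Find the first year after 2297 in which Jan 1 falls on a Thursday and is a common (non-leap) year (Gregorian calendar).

2303

Jan 1 advances by 2 weekdays after a leap year and by 1 after a common year.
2297: Jan 1 is Friday.
2298: Saturday
2299: Sunday
2300: Monday
2301: Tuesday
2302: Wednesday
2303: Thursday
2303 begins on a Thursday and is a common year.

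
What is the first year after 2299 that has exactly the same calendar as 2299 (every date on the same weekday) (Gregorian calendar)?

Two years share a calendar iff Jan 1 falls on the same weekday and both are leap or both are common. 2299: Jan 1 is Sunday, common year.
2300: Jan 1 Monday, common
2301: Jan 1 Tuesday, common
2302: Jan 1 Wednesday, common
2303: Jan 1 Thursday, common
2304: Jan 1 Friday, leap
2305: Jan 1 Sunday, common
2305 matches on both conditions.

2305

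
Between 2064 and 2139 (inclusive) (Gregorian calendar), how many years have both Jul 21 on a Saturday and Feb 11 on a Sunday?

7

Check each year's weekday for Jul 21 and Feb 11:
  2064: Mon/Mon  2065: Tue/Wed  2066: Wed/Thu  2067: Thu/Fri  2068: Sat/Sat  2069: Sun/Mon  2070: Mon/Tue  2071: Tue/Wed  2072: Thu/Thu  2073: Fri/Sat  2074: Sat/Sun ✓  2075: Sun/Mon  2076: Tue/Tue  2077: Wed/Thu  …(48 more)…  2126: Sun/Mon  2127: Mon/Tue  2128: Wed/Wed  2129: Thu/Fri  2130: Fri/Sat  2131: Sat/Sun ✓  2132: Mon/Mon  2133: Tue/Wed  2134: Wed/Thu  2135: Thu/Fri  2136: Sat/Sat  2137: Sun/Mon  2138: Mon/Tue  2139: Tue/Wed
Both conditions hold in: 2074, 2085, 2091, 2103, 2114, 2125, 2131 — 7.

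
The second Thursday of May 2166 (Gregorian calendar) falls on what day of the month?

May 1, 2166 is a Thursday, so the first Thursday is the 1st.
The second Thursday is 1 + 7 = 8.

8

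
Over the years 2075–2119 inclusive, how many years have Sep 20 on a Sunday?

Track Sep 20's weekday year by year (advancing +1, or +2 across a Feb 29):
  2075: Fri  2076: Sun (+2) ✓  2077: Mon (+1)  2078: Tue (+1)  2079: Wed (+1)
  2080: Fri (+2)  2081: Sat (+1)  2082: Sun (+1) ✓  2083: Mon (+1)  2084: Wed (+2)
  2085: Thu (+1)  2086: Fri (+1)  2087: Sat (+1)  2088: Mon (+2)  … (17 more years) …
  2106: Mon (+1)  2107: Tue (+1)  2108: Thu (+2)  2109: Fri (+1)  2110: Sat (+1)
  2111: Sun (+1) ✓  2112: Tue (+2)  2113: Wed (+1)  2114: Thu (+1)  2115: Fri (+1)
  2116: Sun (+2) ✓  2117: Mon (+1)  2118: Tue (+1)  2119: Wed (+1)
Sunday years: 2076, 2082, 2093, 2099, 2105, 2111, 2116 — 7 in total.

7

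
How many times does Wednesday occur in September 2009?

5

September 2009 has 30 days and begins on Tuesday.
The first Wednesday is September 2.
Wednesdays fall on 2, 9, 16, 23, 30 — that's 5.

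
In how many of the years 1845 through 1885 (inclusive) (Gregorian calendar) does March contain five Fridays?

17

March has 31 days; it has five Fridays when Friday falls among the first (month-length − 28) days — i.e. when March 1 is one of Friday/Thursday/Wednesday.
March 1 by year: 1845:Sat 1846:Sun 1847:Mon 1848:Wed✓ 1849:Thu✓ 1850:Fri✓ 1851:Sat 1852:Mon 1853:Tue 1854:Wed✓ 1855:Thu✓ 1856:Sat 1857:Sun 1858:Mon 1859:Tue …(11 more)… 1871:Wed✓ 1872:Fri✓ 1873:Sat 1874:Sun 1875:Mon 1876:Wed✓ 1877:Thu✓ 1878:Fri✓ 1879:Sat 1880:Mon 1881:Tue 1882:Wed✓ 1883:Thu✓ 1884:Sat 1885:Sun
Years with five Fridays: 1848, 1849, 1850, 1854, 1855, 1860, 1861, 1865, 1866, 1867, 1871, 1872, 1876, 1877, 1878, 1882, 1883 → 17.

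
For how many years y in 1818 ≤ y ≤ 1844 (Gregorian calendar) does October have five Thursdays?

11

October has 31 days; it has five Thursdays when Thursday falls among the first (month-length − 28) days — i.e. when October 1 is one of Thursday/Wednesday/Tuesday.
October 1 by year: 1818:Thu✓ 1819:Fri 1820:Sun 1821:Mon 1822:Tue✓ 1823:Wed✓ 1824:Fri 1825:Sat 1826:Sun 1827:Mon 1828:Wed✓ 1829:Thu✓ 1830:Fri 1831:Sat 1832:Mon 1833:Tue✓ 1834:Wed✓ 1835:Thu✓ 1836:Sat 1837:Sun 1838:Mon 1839:Tue✓ 1840:Thu✓ 1841:Fri 1842:Sat 1843:Sun 1844:Tue✓
Years with five Thursdays: 1818, 1822, 1823, 1828, 1829, 1833, 1834, 1835, 1839, 1840, 1844 → 11.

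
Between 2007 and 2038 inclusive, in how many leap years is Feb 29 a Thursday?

Leap years in 2007–2038: 8 of them.
Feb 29 weekday advances by 5 (mod 7) from one leap year to the next four years later (or differs when a century non-leap intervenes).
Leap-day weekdays: 2008:Fri 2012:Wed 2016:Mon 2020:Sat 2024:Thu✓ 2028:Tue 2032:Sun 2036:Fri
Thursday: 2024 → 1.

1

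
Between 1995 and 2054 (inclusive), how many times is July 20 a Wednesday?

Track July 20's weekday year by year (advancing +1, or +2 across a Feb 29):
  1995: Thu  1996: Sat (+2)  1997: Sun (+1)  1998: Mon (+1)  1999: Tue (+1)
  2000: Thu (+2)  2001: Fri (+1)  2002: Sat (+1)  2003: Sun (+1)  2004: Tue (+2)
  2005: Wed (+1) ✓  2006: Thu (+1)  2007: Fri (+1)  2008: Sun (+2)  … (32 more years) …
  2041: Sat (+1)  2042: Sun (+1)  2043: Mon (+1)  2044: Wed (+2) ✓  2045: Thu (+1)
  2046: Fri (+1)  2047: Sat (+1)  2048: Mon (+2)  2049: Tue (+1)  2050: Wed (+1) ✓
  2051: Thu (+1)  2052: Sat (+2)  2053: Sun (+1)  2054: Mon (+1)
Wednesday years: 2005, 2011, 2016, 2022, 2033, 2039, 2044, 2050 — 8 in total.

8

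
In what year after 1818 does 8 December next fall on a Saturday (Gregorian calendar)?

1821

From one year to the next, a fixed date's weekday advances by 1, or by 2 when a Feb 29 lies between the two dates.
1818: December 8 is Tuesday.
1819: Wednesday (+1)
1820: Friday (+2)
1821: Saturday (+1)
8 December falls on a Saturday in 1821.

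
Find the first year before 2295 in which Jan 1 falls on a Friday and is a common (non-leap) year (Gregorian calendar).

Jan 1 advances by 2 weekdays after a leap year and by 1 after a common year.
2295: Jan 1 is Tuesday.
2294: Monday
2293: Sunday
2292: Friday (leap)
2291: Thursday
2290: Wednesday
2289: Tuesday
2288: Sunday (leap)
2287: Saturday
2286: Friday
2286 begins on a Friday and is a common year.

2286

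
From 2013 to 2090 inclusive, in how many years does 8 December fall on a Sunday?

Track 8 December's weekday year by year (advancing +1, or +2 across a Feb 29):
  2013: Sun ✓  2014: Mon (+1)  2015: Tue (+1)  2016: Thu (+2)  2017: Fri (+1)
  2018: Sat (+1)  2019: Sun (+1) ✓  2020: Tue (+2)  2021: Wed (+1)  2022: Thu (+1)
  2023: Fri (+1)  2024: Sun (+2) ✓  2025: Mon (+1)  2026: Tue (+1)  … (50 more years) …
  2077: Wed (+1)  2078: Thu (+1)  2079: Fri (+1)  2080: Sun (+2) ✓  2081: Mon (+1)
  2082: Tue (+1)  2083: Wed (+1)  2084: Fri (+2)  2085: Sat (+1)  2086: Sun (+1) ✓
  2087: Mon (+1)  2088: Wed (+2)  2089: Thu (+1)  2090: Fri (+1)
Sunday years: 2013, 2019, 2024, 2030, 2041, 2047, 2052, 2058, 2069, 2075, 2080, 2086 — 12 in total.

12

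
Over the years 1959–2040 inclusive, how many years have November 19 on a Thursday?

Track November 19's weekday year by year (advancing +1, or +2 across a Feb 29):
  1959: Thu ✓  1960: Sat (+2)  1961: Sun (+1)  1962: Mon (+1)  1963: Tue (+1)
  1964: Thu (+2) ✓  1965: Fri (+1)  1966: Sat (+1)  1967: Sun (+1)  1968: Tue (+2)
  1969: Wed (+1)  1970: Thu (+1) ✓  1971: Fri (+1)  1972: Sun (+2)  … (54 more years) …
  2027: Fri (+1)  2028: Sun (+2)  2029: Mon (+1)  2030: Tue (+1)  2031: Wed (+1)
  2032: Fri (+2)  2033: Sat (+1)  2034: Sun (+1)  2035: Mon (+1)  2036: Wed (+2)
  2037: Thu (+1) ✓  2038: Fri (+1)  2039: Sat (+1)  2040: Mon (+2)
Thursday years: 1959, 1964, 1970, 1981, 1987, 1992, 1998, 2009, 2015, 2020, 2026, 2037 — 12 in total.

12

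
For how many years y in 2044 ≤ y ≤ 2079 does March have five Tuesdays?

16

March has 31 days; it has five Tuesdays when Tuesday falls among the first (month-length − 28) days — i.e. when March 1 is one of Tuesday/Monday/Sunday.
March 1 by year: 2044:Tue✓ 2045:Wed 2046:Thu 2047:Fri 2048:Sun✓ 2049:Mon✓ 2050:Tue✓ 2051:Wed 2052:Fri 2053:Sat 2054:Sun✓ 2055:Mon✓ 2056:Wed 2057:Thu 2058:Fri …(6 more)… 2065:Sun✓ 2066:Mon✓ 2067:Tue✓ 2068:Thu 2069:Fri 2070:Sat 2071:Sun✓ 2072:Tue✓ 2073:Wed 2074:Thu 2075:Fri 2076:Sun✓ 2077:Mon✓ 2078:Tue✓ 2079:Wed
Years with five Tuesdays: 2044, 2048, 2049, 2050, 2054, 2055, 2060, 2061, 2065, 2066, 2067, 2071, 2072, 2076, 2077, 2078 → 16.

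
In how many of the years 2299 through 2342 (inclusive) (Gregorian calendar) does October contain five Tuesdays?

October has 31 days; it has five Tuesdays when Tuesday falls among the first (month-length − 28) days — i.e. when October 1 is one of Tuesday/Monday/Sunday.
October 1 by year: 2299:Sun✓ 2300:Mon✓ 2301:Tue✓ 2302:Wed 2303:Thu 2304:Sat 2305:Sun✓ 2306:Mon✓ 2307:Tue✓ 2308:Thu 2309:Fri 2310:Sat 2311:Sun✓ 2312:Tue✓ 2313:Wed …(14 more)… 2328:Mon✓ 2329:Tue✓ 2330:Wed 2331:Thu 2332:Sat 2333:Sun✓ 2334:Mon✓ 2335:Tue✓ 2336:Thu 2337:Fri 2338:Sat 2339:Sun✓ 2340:Tue✓ 2341:Wed 2342:Thu
Years with five Tuesdays: 2299, 2300, 2301, 2305, 2306, 2307, 2311, 2312, 2316, 2317, 2318, 2322, 2323, 2328, 2329, 2333, 2334, 2335, 2339, 2340 → 20.

20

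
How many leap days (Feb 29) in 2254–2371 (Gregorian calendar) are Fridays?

Leap years in 2254–2371: 28 of them.
Feb 29 weekday advances by 5 (mod 7) from one leap year to the next four years later (or differs when a century non-leap intervenes).
Leap-day weekdays: 2256:Fri✓ 2260:Wed 2264:Mon 2268:Sat 2272:Thu 2276:Tue 2280:Sun 2284:Fri✓ 2288:Wed 2292:Mon 2296:Sat 2304:Mon 2308:Sat 2312:Thu 2316:Tue 2320:Sun 2324:Fri✓ 2328:Wed 2332:Mon 2336:Sat 2340:Thu 2344:Tue 2348:Sun 2352:Fri✓ 2356:Wed 2360:Mon 2364:Sat 2368:Thu
Friday: 2256, 2284, 2324, 2352 → 4.

4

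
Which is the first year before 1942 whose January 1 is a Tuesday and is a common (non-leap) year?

1935

Jan 1 advances by 2 weekdays after a leap year and by 1 after a common year.
1942: Jan 1 is Thursday.
1941: Wednesday
1940: Monday (leap)
1939: Sunday
1938: Saturday
1937: Friday
1936: Wednesday (leap)
1935: Tuesday
1935 begins on a Tuesday and is a common year.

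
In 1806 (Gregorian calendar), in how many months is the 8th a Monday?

Check the 8th of each month of 1806: Jan 8: Wed, Feb 8: Sat, Mar 8: Sat, Apr 8: Tue, May 8: Thu, Jun 8: Sun, Jul 8: Tue, Aug 8: Fri, Sep 8: Mon, Oct 8: Wed, Nov 8: Sat, Dec 8: Mon.
Monday occurs in September, December — 2 months.

2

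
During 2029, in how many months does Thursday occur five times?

4

A month of length L has five Thursdays iff its first Thursday is on day ≤ L−28 (so day 1–3 in a 31-day month, 1–2 in a 30-day month, day 1 in a leap February).
Checking each month of 2029: Jan starts Mon (31d); Feb starts Thu (28d); Mar starts Thu (31d) ✓; Apr starts Sun (30d); May starts Tue (31d) ✓; Jun starts Fri (30d); Jul starts Sun (31d); Aug starts Wed (31d) ✓; Sep starts Sat (30d); Oct starts Mon (31d); Nov starts Thu (30d) ✓; Dec starts Sat (31d).
Five-Thursday months: March, May, August, November → 4.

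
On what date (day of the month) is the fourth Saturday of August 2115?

August 1, 2115 is a Thursday, so the first Saturday is the 3rd.
The fourth Saturday is 3 + 21 = 24.

24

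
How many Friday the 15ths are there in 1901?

3

Check the 15th of each month of 1901: Jan 15: Tue, Feb 15: Fri, Mar 15: Fri, Apr 15: Mon, May 15: Wed, Jun 15: Sat, Jul 15: Mon, Aug 15: Thu, Sep 15: Sun, Oct 15: Tue, Nov 15: Fri, Dec 15: Sun.
Friday occurs in February, March, November — 3 months.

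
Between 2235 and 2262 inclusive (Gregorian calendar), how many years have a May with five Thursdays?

May has 31 days; it has five Thursdays when Thursday falls among the first (month-length − 28) days — i.e. when May 1 is one of Thursday/Wednesday/Tuesday.
May 1 by year: 2235:Fri 2236:Sun 2237:Mon 2238:Tue✓ 2239:Wed✓ 2240:Fri 2241:Sat 2242:Sun 2243:Mon 2244:Wed✓ 2245:Thu✓ 2246:Fri 2247:Sat 2248:Mon 2249:Tue✓ 2250:Wed✓ 2251:Thu✓ 2252:Sat 2253:Sun 2254:Mon 2255:Tue✓ 2256:Thu✓ 2257:Fri 2258:Sat 2259:Sun 2260:Tue✓ 2261:Wed✓ 2262:Thu✓
Years with five Thursdays: 2238, 2239, 2244, 2245, 2249, 2250, 2251, 2255, 2256, 2260, 2261, 2262 → 12.

12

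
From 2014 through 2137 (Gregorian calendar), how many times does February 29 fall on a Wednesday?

5

Leap years in 2014–2137: 30 of them.
Feb 29 weekday advances by 5 (mod 7) from one leap year to the next four years later (or differs when a century non-leap intervenes).
Leap-day weekdays: 2016:Mon 2020:Sat 2024:Thu 2028:Tue 2032:Sun 2036:Fri 2040:Wed✓ 2044:Mon 2048:Sat 2052:Thu 2056:Tue 2060:Sun 2064:Fri …(4 more)… 2084:Tue 2088:Sun 2092:Fri 2096:Wed✓ 2104:Fri 2108:Wed✓ 2112:Mon 2116:Sat 2120:Thu 2124:Tue 2128:Sun 2132:Fri 2136:Wed✓
Wednesday: 2040, 2068, 2096, 2108, 2136 → 5.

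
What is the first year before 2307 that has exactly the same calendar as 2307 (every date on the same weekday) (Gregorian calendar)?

Two years share a calendar iff Jan 1 falls on the same weekday and both are leap or both are common. 2307: Jan 1 is Tuesday, common year.
2306: Jan 1 Monday, common
2305: Jan 1 Sunday, common
2304: Jan 1 Friday, leap
2303: Jan 1 Thursday, common
2302: Jan 1 Wednesday, common
2301: Jan 1 Tuesday, common
2301 matches on both conditions.

2301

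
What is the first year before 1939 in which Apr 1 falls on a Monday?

1935

From one year to the next, a fixed date's weekday advances by 1, or by 2 when a Feb 29 lies between the two dates.
1939: April 1 is Saturday.
1938: Friday (−1)
1937: Thursday (−1)
1936: Wednesday (−1)
1935: Monday (−2)
Apr 1 falls on a Monday in 1935.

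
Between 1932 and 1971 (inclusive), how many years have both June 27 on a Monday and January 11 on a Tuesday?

Check each year's weekday for June 27 and January 11:
  1932: Mon/Mon  1933: Tue/Wed  1934: Wed/Thu  1935: Thu/Fri  1936: Sat/Sat  1937: Sun/Mon  1938: Mon/Tue ✓  1939: Tue/Wed  1940: Thu/Thu  1941: Fri/Sat  1942: Sat/Sun  1943: Sun/Mon  1944: Tue/Tue  1945: Wed/Thu  …(12 more)…  1958: Fri/Sat  1959: Sat/Sun  1960: Mon/Mon  1961: Tue/Wed  1962: Wed/Thu  1963: Thu/Fri  1964: Sat/Sat  1965: Sun/Mon  1966: Mon/Tue ✓  1967: Tue/Wed  1968: Thu/Thu  1969: Fri/Sat  1970: Sat/Sun  1971: Sun/Mon
Both conditions hold in: 1938, 1949, 1955, 1966 — 4.

4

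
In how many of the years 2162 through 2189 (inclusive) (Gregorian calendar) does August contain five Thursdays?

August has 31 days; it has five Thursdays when Thursday falls among the first (month-length − 28) days — i.e. when August 1 is one of Thursday/Wednesday/Tuesday.
August 1 by year: 2162:Sun 2163:Mon 2164:Wed✓ 2165:Thu✓ 2166:Fri 2167:Sat 2168:Mon 2169:Tue✓ 2170:Wed✓ 2171:Thu✓ 2172:Sat 2173:Sun 2174:Mon 2175:Tue✓ 2176:Thu✓ 2177:Fri 2178:Sat 2179:Sun 2180:Tue✓ 2181:Wed✓ 2182:Thu✓ 2183:Fri 2184:Sun 2185:Mon 2186:Tue✓ 2187:Wed✓ 2188:Fri 2189:Sat
Years with five Thursdays: 2164, 2165, 2169, 2170, 2171, 2175, 2176, 2180, 2181, 2182, 2186, 2187 → 12.

12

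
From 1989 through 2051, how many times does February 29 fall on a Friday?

Leap years in 1989–2051: 15 of them.
Feb 29 weekday advances by 5 (mod 7) from one leap year to the next four years later (or differs when a century non-leap intervenes).
Leap-day weekdays: 1992:Sat 1996:Thu 2000:Tue 2004:Sun 2008:Fri✓ 2012:Wed 2016:Mon 2020:Sat 2024:Thu 2028:Tue 2032:Sun 2036:Fri✓ 2040:Wed 2044:Mon 2048:Sat
Friday: 2008, 2036 → 2.

2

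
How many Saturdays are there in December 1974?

4

December 1974 has 31 days and begins on Sunday.
The first Saturday is December 7.
Saturdays fall on 7, 14, 21, 28 — that's 4.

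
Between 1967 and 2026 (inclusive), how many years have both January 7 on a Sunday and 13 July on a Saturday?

Check each year's weekday for January 7 and 13 July:
  1967: Sat/Thu  1968: Sun/Sat ✓  1969: Tue/Sun  1970: Wed/Mon  1971: Thu/Tue  1972: Fri/Thu  1973: Sun/Fri  1974: Mon/Sat  1975: Tue/Sun  1976: Wed/Tue  1977: Fri/Wed  1978: Sat/Thu  1979: Sun/Fri  1980: Mon/Sun  …(32 more)…  2013: Mon/Sat  2014: Tue/Sun  2015: Wed/Mon  2016: Thu/Wed  2017: Sat/Thu  2018: Sun/Fri  2019: Mon/Sat  2020: Tue/Mon  2021: Thu/Tue  2022: Fri/Wed  2023: Sat/Thu  2024: Sun/Sat ✓  2025: Tue/Sun  2026: Wed/Mon
Both conditions hold in: 1968, 1996, 2024 — 3.

3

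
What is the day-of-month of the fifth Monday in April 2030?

29

April 1, 2030 is a Monday, so the first Monday is the 1st.
The fifth Monday is 1 + 28 = 29.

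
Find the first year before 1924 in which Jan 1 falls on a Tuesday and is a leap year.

Jan 1 advances by 2 weekdays after a leap year and by 1 after a common year.
1924: Jan 1 is Tuesday (leap).
1923: Monday
1922: Sunday
1921: Saturday
1920: Thursday (leap)
1919: Wednesday
1918: Tuesday
1917: Monday
1916: Saturday (leap)
1915: Friday
1914: Thursday
1913: Wednesday
1912: Monday (leap)
1911: Sunday
1910: Saturday
1909: Friday
1908: Wednesday (leap)
1907: Tuesday
1906: Monday
1905: Sunday
1904: Friday (leap)
1903: Thursday
1902: Wednesday
1901: Tuesday
1900: Monday
1899: Sunday
1898: Saturday
1897: Friday
1896: Wednesday (leap)
1895: Tuesday
1894: Monday
1893: Sunday
1892: Friday (leap)
1891: Thursday
1890: Wednesday
1889: Tuesday
1888: Sunday (leap)
1887: Saturday
1886: Friday
1885: Thursday
1884: Tuesday (leap)
1884 begins on a Tuesday and is a leap year.

1884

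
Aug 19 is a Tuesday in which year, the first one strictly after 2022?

From one year to the next, a fixed date's weekday advances by 1, or by 2 when a Feb 29 lies between the two dates.
2022: August 19 is Friday.
2023: Saturday (+1)
2024: Monday (+2)
2025: Tuesday (+1)
Aug 19 falls on a Tuesday in 2025.

2025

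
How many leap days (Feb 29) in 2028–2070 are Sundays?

Leap years in 2028–2070: 11 of them.
Feb 29 weekday advances by 5 (mod 7) from one leap year to the next four years later (or differs when a century non-leap intervenes).
Leap-day weekdays: 2028:Tue 2032:Sun✓ 2036:Fri 2040:Wed 2044:Mon 2048:Sat 2052:Thu 2056:Tue 2060:Sun✓ 2064:Fri 2068:Wed
Sunday: 2032, 2060 → 2.

2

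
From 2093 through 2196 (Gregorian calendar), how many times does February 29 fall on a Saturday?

Leap years in 2093–2196: 25 of them.
Feb 29 weekday advances by 5 (mod 7) from one leap year to the next four years later (or differs when a century non-leap intervenes).
Leap-day weekdays: 2096:Wed 2104:Fri 2108:Wed 2112:Mon 2116:Sat✓ 2120:Thu 2124:Tue 2128:Sun 2132:Fri 2136:Wed 2140:Mon 2144:Sat✓ 2148:Thu 2152:Tue 2156:Sun 2160:Fri 2164:Wed 2168:Mon 2172:Sat✓ 2176:Thu 2180:Tue 2184:Sun 2188:Fri 2192:Wed 2196:Mon
Saturday: 2116, 2144, 2172 → 3.

3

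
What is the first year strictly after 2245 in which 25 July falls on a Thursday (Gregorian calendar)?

2250

From one year to the next, a fixed date's weekday advances by 1, or by 2 when a Feb 29 lies between the two dates.
2245: July 25 is Friday.
2246: Saturday (+1)
2247: Sunday (+1)
2248: Tuesday (+2)
2249: Wednesday (+1)
2250: Thursday (+1)
25 July falls on a Thursday in 2250.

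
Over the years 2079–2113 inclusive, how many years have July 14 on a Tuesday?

Track July 14's weekday year by year (advancing +1, or +2 across a Feb 29):
  2079: Fri  2080: Sun (+2)  2081: Mon (+1)  2082: Tue (+1) ✓  2083: Wed (+1)
  2084: Fri (+2)  2085: Sat (+1)  2086: Sun (+1)  2087: Mon (+1)  2088: Wed (+2)
  2089: Thu (+1)  2090: Fri (+1)  2091: Sat (+1)  2092: Mon (+2)  … (7 more years) …
  2100: Wed (+1)  2101: Thu (+1)  2102: Fri (+1)  2103: Sat (+1)  2104: Mon (+2)
  2105: Tue (+1) ✓  2106: Wed (+1)  2107: Thu (+1)  2108: Sat (+2)  2109: Sun (+1)
  2110: Mon (+1)  2111: Tue (+1) ✓  2112: Thu (+2)  2113: Fri (+1)
Tuesday years: 2082, 2093, 2099, 2105, 2111 — 5 in total.

5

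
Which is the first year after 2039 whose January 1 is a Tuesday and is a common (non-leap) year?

2041

Jan 1 advances by 2 weekdays after a leap year and by 1 after a common year.
2039: Jan 1 is Saturday.
2040: Sunday (leap)
2041: Tuesday
2041 begins on a Tuesday and is a common year.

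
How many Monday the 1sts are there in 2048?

Check the 1st of each month of 2048: Jan 1: Wed, Feb 1: Sat, Mar 1: Sun, Apr 1: Wed, May 1: Fri, Jun 1: Mon, Jul 1: Wed, Aug 1: Sat, Sep 1: Tue, Oct 1: Thu, Nov 1: Sun, Dec 1: Tue.
Monday occurs in June — 1 month.

1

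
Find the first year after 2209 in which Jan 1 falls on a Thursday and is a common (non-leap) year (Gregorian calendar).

Jan 1 advances by 2 weekdays after a leap year and by 1 after a common year.
2209: Jan 1 is Sunday.
2210: Monday
2211: Tuesday
2212: Wednesday (leap)
2213: Friday
2214: Saturday
2215: Sunday
2216: Monday (leap)
2217: Wednesday
2218: Thursday
2218 begins on a Thursday and is a common year.

2218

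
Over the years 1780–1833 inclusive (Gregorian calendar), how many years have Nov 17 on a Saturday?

Track Nov 17's weekday year by year (advancing +1, or +2 across a Feb 29):
  1780: Fri  1781: Sat (+1) ✓  1782: Sun (+1)  1783: Mon (+1)  1784: Wed (+2)
  1785: Thu (+1)  1786: Fri (+1)  1787: Sat (+1) ✓  1788: Mon (+2)  1789: Tue (+1)
  1790: Wed (+1)  1791: Thu (+1)  1792: Sat (+2) ✓  1793: Sun (+1)  … (26 more years) …
  1820: Fri (+2)  1821: Sat (+1) ✓  1822: Sun (+1)  1823: Mon (+1)  1824: Wed (+2)
  1825: Thu (+1)  1826: Fri (+1)  1827: Sat (+1) ✓  1828: Mon (+2)  1829: Tue (+1)
  1830: Wed (+1)  1831: Thu (+1)  1832: Sat (+2) ✓  1833: Sun (+1)
Saturday years: 1781, 1787, 1792, 1798, 1804, 1810, 1821, 1827, 1832 — 9 in total.

9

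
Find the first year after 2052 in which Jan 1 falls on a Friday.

2055

Jan 1 advances by 2 weekdays after a leap year and by 1 after a common year.
2052: Jan 1 is Monday (leap).
2053: Wednesday
2054: Thursday
2055: Friday
2055 begins on a Friday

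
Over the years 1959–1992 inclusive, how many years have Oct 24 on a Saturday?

Track Oct 24's weekday year by year (advancing +1, or +2 across a Feb 29):
  1959: Sat ✓  1960: Mon (+2)  1961: Tue (+1)  1962: Wed (+1)  1963: Thu (+1)
  1964: Sat (+2) ✓  1965: Sun (+1)  1966: Mon (+1)  1967: Tue (+1)  1968: Thu (+2)
  1969: Fri (+1)  1970: Sat (+1) ✓  1971: Sun (+1)  1972: Tue (+2)  … (6 more years) …
  1979: Wed (+1)  1980: Fri (+2)  1981: Sat (+1) ✓  1982: Sun (+1)  1983: Mon (+1)
  1984: Wed (+2)  1985: Thu (+1)  1986: Fri (+1)  1987: Sat (+1) ✓  1988: Mon (+2)
  1989: Tue (+1)  1990: Wed (+1)  1991: Thu (+1)  1992: Sat (+2) ✓
Saturday years: 1959, 1964, 1970, 1981, 1987, 1992 — 6 in total.

6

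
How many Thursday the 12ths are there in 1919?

1

Check the 12th of each month of 1919: Jan 12: Sun, Feb 12: Wed, Mar 12: Wed, Apr 12: Sat, May 12: Mon, Jun 12: Thu, Jul 12: Sat, Aug 12: Tue, Sep 12: Fri, Oct 12: Sun, Nov 12: Wed, Dec 12: Fri.
Thursday occurs in June — 1 month.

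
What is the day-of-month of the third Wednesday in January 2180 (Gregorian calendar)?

January 1, 2180 is a Saturday, so the first Wednesday is the 5th.
The third Wednesday is 5 + 14 = 19.

19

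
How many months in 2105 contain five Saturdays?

4

A month of length L has five Saturdays iff its first Saturday is on day ≤ L−28 (so day 1–3 in a 31-day month, 1–2 in a 30-day month, day 1 in a leap February).
Checking each month of 2105: Jan starts Thu (31d) ✓; Feb starts Sun (28d); Mar starts Sun (31d); Apr starts Wed (30d); May starts Fri (31d) ✓; Jun starts Mon (30d); Jul starts Wed (31d); Aug starts Sat (31d) ✓; Sep starts Tue (30d); Oct starts Thu (31d) ✓; Nov starts Sun (30d); Dec starts Tue (31d).
Five-Saturday months: January, May, August, October → 4.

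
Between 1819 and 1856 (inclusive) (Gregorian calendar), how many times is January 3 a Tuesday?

5

Track January 3's weekday year by year (advancing +1, or +2 across a Feb 29):
  1819: Sun  1820: Mon (+1)  1821: Wed (+2)  1822: Thu (+1)  1823: Fri (+1)
  1824: Sat (+1)  1825: Mon (+2)  1826: Tue (+1) ✓  1827: Wed (+1)  1828: Thu (+1)
  1829: Sat (+2)  1830: Sun (+1)  1831: Mon (+1)  1832: Tue (+1) ✓  … (10 more years) …
  1843: Tue (+1) ✓  1844: Wed (+1)  1845: Fri (+2)  1846: Sat (+1)  1847: Sun (+1)
  1848: Mon (+1)  1849: Wed (+2)  1850: Thu (+1)  1851: Fri (+1)  1852: Sat (+1)
  1853: Mon (+2)  1854: Tue (+1) ✓  1855: Wed (+1)  1856: Thu (+1)
Tuesday years: 1826, 1832, 1837, 1843, 1854 — 5 in total.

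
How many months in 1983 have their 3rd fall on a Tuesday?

1

Check the 3rd of each month of 1983: Jan 3: Mon, Feb 3: Thu, Mar 3: Thu, Apr 3: Sun, May 3: Tue, Jun 3: Fri, Jul 3: Sun, Aug 3: Wed, Sep 3: Sat, Oct 3: Mon, Nov 3: Thu, Dec 3: Sat.
Tuesday occurs in May — 1 month.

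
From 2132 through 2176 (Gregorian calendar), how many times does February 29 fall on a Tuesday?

Leap years in 2132–2176: 12 of them.
Feb 29 weekday advances by 5 (mod 7) from one leap year to the next four years later (or differs when a century non-leap intervenes).
Leap-day weekdays: 2132:Fri 2136:Wed 2140:Mon 2144:Sat 2148:Thu 2152:Tue✓ 2156:Sun 2160:Fri 2164:Wed 2168:Mon 2172:Sat 2176:Thu
Tuesday: 2152 → 1.

1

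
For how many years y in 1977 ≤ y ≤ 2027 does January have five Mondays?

January has 31 days; it has five Mondays when Monday falls among the first (month-length − 28) days — i.e. when January 1 is one of Monday/Sunday/Saturday.
January 1 by year: 1977:Sat✓ 1978:Sun✓ 1979:Mon✓ 1980:Tue 1981:Thu 1982:Fri 1983:Sat✓ 1984:Sun✓ 1985:Tue 1986:Wed 1987:Thu 1988:Fri 1989:Sun✓ 1990:Mon✓ 1991:Tue …(21 more)… 2013:Tue 2014:Wed 2015:Thu 2016:Fri 2017:Sun✓ 2018:Mon✓ 2019:Tue 2020:Wed 2021:Fri 2022:Sat✓ 2023:Sun✓ 2024:Mon✓ 2025:Wed 2026:Thu 2027:Fri
Years with five Mondays: 1977, 1978, 1979, 1983, 1984, 1989, 1990, 1994, 1995, 1996, 2000, 2001, 2005, 2006, 2007, 2011, 2012, 2017, 2018, 2022, 2023, 2024 → 22.

22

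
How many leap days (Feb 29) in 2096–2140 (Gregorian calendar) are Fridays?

2

Leap years in 2096–2140: 11 of them.
Feb 29 weekday advances by 5 (mod 7) from one leap year to the next four years later (or differs when a century non-leap intervenes).
Leap-day weekdays: 2096:Wed 2104:Fri✓ 2108:Wed 2112:Mon 2116:Sat 2120:Thu 2124:Tue 2128:Sun 2132:Fri✓ 2136:Wed 2140:Mon
Friday: 2104, 2132 → 2.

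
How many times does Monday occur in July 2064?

4

July 2064 has 31 days and begins on Tuesday.
The first Monday is July 7.
Mondays fall on 7, 14, 21, 28 — that's 4.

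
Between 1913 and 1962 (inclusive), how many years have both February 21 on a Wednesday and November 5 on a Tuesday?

Check each year's weekday for February 21 and November 5:
  1913: Fri/Wed  1914: Sat/Thu  1915: Sun/Fri  1916: Mon/Sun  1917: Wed/Mon  1918: Thu/Tue  1919: Fri/Wed  1920: Sat/Fri  1921: Mon/Sat  1922: Tue/Sun  1923: Wed/Mon  1924: Thu/Wed  1925: Sat/Thu  1926: Sun/Fri  …(22 more)…  1949: Mon/Sat  1950: Tue/Sun  1951: Wed/Mon  1952: Thu/Wed  1953: Sat/Thu  1954: Sun/Fri  1955: Mon/Sat  1956: Tue/Mon  1957: Thu/Tue  1958: Fri/Wed  1959: Sat/Thu  1960: Sun/Sat  1961: Tue/Sun  1962: Wed/Mon
Both conditions hold in: 1940 — 1.

1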